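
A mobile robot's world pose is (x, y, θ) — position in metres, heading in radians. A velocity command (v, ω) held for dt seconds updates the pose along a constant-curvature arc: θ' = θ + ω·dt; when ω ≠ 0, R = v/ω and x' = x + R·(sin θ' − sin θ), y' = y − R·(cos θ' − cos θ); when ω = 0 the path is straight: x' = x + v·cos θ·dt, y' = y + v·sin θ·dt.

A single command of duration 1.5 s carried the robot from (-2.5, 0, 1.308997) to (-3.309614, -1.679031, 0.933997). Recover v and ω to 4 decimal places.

v = -1.2500, ω = -0.2500

Δθ = 0.933997 − 1.308997 = -0.375000
ω = Δθ/dt = -0.375000/1.5 = -0.2500
R = −Δy/(cos θ' − cos θ) = 5.0000
v = R·ω = 5.0000·-0.2500 = -1.2500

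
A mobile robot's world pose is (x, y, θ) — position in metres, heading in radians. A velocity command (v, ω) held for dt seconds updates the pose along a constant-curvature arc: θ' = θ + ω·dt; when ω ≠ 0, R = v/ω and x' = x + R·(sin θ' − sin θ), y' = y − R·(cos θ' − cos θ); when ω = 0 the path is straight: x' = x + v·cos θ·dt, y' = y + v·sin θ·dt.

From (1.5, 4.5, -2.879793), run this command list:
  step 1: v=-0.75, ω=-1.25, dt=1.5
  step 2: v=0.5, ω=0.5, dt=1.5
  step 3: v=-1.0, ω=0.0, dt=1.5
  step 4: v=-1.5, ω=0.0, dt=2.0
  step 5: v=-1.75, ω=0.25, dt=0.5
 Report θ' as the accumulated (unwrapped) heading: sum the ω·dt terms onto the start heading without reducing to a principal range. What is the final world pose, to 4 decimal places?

(5.5494, 0.5400, -3.8798)

step 1: θ'=-4.7548 (R=0.6000) → pose (2.2548, 3.8950, -4.7548)
step 2: θ'=-4.0048 (R=1.0000) → pose (2.0156, 4.5874, -4.0048)
step 3: θ'=-4.0048 (straight) → pose (2.9906, 3.4475, -4.0048)
step 4: θ'=-4.0048 (straight) → pose (4.9406, 1.1677, -4.0048)
step 5: θ'=-3.8798 (R=-7.0000) → pose (5.5494, 0.5400, -3.8798)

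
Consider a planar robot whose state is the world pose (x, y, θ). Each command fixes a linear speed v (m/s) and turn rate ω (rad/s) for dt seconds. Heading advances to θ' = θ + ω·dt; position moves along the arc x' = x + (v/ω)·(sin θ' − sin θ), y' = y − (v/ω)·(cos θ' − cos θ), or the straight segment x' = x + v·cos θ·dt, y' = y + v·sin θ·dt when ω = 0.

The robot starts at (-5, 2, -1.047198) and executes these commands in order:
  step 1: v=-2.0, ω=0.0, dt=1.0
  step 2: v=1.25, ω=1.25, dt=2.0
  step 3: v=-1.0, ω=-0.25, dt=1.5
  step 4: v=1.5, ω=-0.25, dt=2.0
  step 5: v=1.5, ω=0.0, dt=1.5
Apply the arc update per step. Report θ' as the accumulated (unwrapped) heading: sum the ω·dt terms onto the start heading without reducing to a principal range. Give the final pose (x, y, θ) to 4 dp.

(-0.6963, 6.1075, 0.5778)

step 1: θ'=-1.0472 (straight) → pose (-6.0000, 3.7321, -1.0472)
step 2: θ'=1.4528 (R=1.0000) → pose (-4.1409, 4.1143, 1.4528)
step 3: θ'=1.0778 (R=4.0000) → pose (-4.5894, 2.6921, 1.0778)
step 4: θ'=0.5778 (R=-6.0000) → pose (-2.5810, 4.8785, 0.5778)
step 5: θ'=0.5778 (straight) → pose (-0.6963, 6.1075, 0.5778)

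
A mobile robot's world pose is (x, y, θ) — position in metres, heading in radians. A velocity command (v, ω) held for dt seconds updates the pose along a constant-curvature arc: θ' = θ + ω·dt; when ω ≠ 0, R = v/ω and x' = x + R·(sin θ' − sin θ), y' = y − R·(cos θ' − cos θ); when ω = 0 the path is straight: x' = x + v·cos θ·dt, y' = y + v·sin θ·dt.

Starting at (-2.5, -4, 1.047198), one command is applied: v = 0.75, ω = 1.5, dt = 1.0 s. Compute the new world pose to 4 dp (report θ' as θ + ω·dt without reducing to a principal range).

θ' = 1.0472 + 1.5·1.0 = 2.5472
R = v/ω = 0.75/1.5 = 0.5000
x' = -2.5 + 0.5000·(sin 2.5472 − sin 1.0472) = -2.6530
y' = -4 − 0.5000·(cos 2.5472 − cos 1.0472) = -3.3358

(-2.6530, -3.3358, 2.5472)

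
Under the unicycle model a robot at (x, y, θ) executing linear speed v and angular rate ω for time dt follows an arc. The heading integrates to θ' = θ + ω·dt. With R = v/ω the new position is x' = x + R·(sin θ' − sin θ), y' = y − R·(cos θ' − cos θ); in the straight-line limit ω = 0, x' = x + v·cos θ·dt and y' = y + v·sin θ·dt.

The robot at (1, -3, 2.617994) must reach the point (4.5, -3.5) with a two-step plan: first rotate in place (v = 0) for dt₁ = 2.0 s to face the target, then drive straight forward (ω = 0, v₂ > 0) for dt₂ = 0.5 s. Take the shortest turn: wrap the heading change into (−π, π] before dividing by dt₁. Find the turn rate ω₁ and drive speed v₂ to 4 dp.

heading to target = atan2(-3.5−-3, 4.5−1) = -0.1419
Δθ = wrap(-0.1419 − 2.6180) = -2.7599; ω₁ = Δθ/dt₁ = -1.3799
distance = √((4.5−1)² + (-3.5−-3)²) = 3.5355; v₂ = distance/dt₂ = 7.0711

ω₁ = -1.3799, v₂ = 7.0711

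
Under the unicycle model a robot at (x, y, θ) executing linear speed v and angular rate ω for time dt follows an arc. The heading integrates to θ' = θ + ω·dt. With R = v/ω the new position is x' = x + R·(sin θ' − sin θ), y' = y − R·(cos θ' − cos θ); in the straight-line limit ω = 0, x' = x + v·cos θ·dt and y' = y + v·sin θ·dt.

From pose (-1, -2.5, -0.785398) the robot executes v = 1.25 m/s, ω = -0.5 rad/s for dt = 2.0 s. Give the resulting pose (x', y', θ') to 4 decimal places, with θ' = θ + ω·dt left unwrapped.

(-0.3251, -4.8002, -1.7854)

θ' = -0.7854 + -0.5·2.0 = -1.7854
R = v/ω = 1.25/-0.5 = -2.5000
x' = -1 + -2.5000·(sin -1.7854 − sin -0.7854) = -0.3251
y' = -2.5 − -2.5000·(cos -1.7854 − cos -0.7854) = -4.8002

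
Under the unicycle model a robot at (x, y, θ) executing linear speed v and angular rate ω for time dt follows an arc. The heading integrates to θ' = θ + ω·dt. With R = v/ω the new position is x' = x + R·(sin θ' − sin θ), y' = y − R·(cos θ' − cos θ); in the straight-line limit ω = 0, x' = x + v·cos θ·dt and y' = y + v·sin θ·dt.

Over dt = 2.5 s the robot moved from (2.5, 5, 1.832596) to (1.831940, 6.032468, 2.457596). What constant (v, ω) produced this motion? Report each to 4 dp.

v = 0.5000, ω = 0.2500

Δθ = 2.457596 − 1.832596 = 0.625000
ω = Δθ/dt = 0.625000/2.5 = 0.2500
R = −Δy/(cos θ' − cos θ) = 2.0000
v = R·ω = 2.0000·0.2500 = 0.5000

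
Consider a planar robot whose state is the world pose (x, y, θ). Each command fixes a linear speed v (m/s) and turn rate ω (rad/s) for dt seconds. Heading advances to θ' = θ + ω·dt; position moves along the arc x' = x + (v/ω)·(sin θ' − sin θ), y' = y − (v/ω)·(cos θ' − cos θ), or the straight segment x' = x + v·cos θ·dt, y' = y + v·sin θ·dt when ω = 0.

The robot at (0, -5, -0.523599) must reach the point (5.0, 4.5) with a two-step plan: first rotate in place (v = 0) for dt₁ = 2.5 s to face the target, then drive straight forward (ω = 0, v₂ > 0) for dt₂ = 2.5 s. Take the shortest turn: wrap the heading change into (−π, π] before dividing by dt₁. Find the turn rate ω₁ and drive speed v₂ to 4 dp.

heading to target = atan2(4.5−-5, 5−0) = 1.0863
Δθ = wrap(1.0863 − -0.5236) = 1.6099; ω₁ = Δθ/dt₁ = 0.6440
distance = √((5−0)² + (4.5−-5)²) = 10.7355; v₂ = distance/dt₂ = 4.2942

ω₁ = 0.6440, v₂ = 4.2942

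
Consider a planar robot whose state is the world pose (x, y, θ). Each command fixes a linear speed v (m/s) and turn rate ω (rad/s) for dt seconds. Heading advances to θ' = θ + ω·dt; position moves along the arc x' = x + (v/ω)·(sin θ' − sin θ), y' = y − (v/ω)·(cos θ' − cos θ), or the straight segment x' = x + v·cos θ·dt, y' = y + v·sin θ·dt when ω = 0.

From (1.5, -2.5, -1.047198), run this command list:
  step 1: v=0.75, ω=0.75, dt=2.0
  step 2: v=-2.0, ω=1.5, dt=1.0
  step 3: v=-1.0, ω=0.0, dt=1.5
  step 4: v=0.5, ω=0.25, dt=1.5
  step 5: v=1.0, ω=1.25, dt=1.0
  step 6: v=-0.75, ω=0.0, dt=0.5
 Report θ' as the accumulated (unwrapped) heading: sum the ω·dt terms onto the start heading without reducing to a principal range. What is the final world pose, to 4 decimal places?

step 1: θ'=0.4528 (R=1.0000) → pose (2.8035, -2.8992, 0.4528)
step 2: θ'=1.9528 (R=-1.3333) → pose (2.1496, -4.5952, 1.9528)
step 3: θ'=1.9528 (straight) → pose (2.7088, -5.9871, 1.9528)
step 4: θ'=2.3278 (R=2.0000) → pose (2.3067, -5.3592, 2.3278)
step 5: θ'=3.5778 (R=0.8000) → pose (1.3872, -5.1835, 3.5778)
step 6: θ'=3.5778 (straight) → pose (1.7271, -5.0251, 3.5778)

(1.7271, -5.0251, 3.5778)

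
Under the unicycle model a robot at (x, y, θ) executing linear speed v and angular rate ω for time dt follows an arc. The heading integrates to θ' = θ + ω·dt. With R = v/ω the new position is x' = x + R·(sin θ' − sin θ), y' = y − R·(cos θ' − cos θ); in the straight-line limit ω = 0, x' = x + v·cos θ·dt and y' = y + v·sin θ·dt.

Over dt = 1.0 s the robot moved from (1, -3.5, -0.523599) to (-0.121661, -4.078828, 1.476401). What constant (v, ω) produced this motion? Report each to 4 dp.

v = -1.5000, ω = 2.0000

Δθ = 1.476401 − -0.523599 = 2.000000
ω = Δθ/dt = 2.000000/1.0 = 2.0000
R = Δx/(sin θ' − sin θ) = -0.7500
v = R·ω = -0.7500·2.0000 = -1.5000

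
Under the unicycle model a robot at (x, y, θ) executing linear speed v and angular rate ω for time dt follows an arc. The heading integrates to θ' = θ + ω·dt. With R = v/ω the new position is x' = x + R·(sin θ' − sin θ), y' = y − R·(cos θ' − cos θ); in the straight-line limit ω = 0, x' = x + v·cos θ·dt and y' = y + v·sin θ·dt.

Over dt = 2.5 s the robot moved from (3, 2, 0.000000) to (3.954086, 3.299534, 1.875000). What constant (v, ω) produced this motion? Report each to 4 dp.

Δθ = 1.875000 − 0.000000 = 1.875000
ω = Δθ/dt = 1.875000/2.5 = 0.7500
R = −Δy/(cos θ' − cos θ) = 1.0000
v = R·ω = 1.0000·0.7500 = 0.7500

v = 0.7500, ω = 0.7500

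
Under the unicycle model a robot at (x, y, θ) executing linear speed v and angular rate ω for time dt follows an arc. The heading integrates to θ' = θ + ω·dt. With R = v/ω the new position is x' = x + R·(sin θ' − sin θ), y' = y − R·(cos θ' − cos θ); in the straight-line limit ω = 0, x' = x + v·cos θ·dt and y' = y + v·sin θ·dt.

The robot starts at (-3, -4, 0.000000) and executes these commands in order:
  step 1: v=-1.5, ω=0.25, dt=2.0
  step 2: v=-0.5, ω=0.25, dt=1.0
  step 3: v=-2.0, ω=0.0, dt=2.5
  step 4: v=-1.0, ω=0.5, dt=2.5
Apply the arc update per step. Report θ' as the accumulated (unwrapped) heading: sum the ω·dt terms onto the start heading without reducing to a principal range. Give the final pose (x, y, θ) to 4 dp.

step 1: θ'=0.5000 (R=-6.0000) → pose (-5.8766, -4.7345, 0.5000)
step 2: θ'=0.7500 (R=-2.0000) → pose (-6.2810, -5.0263, 0.7500)
step 3: θ'=0.7500 (straight) → pose (-9.9394, -8.4345, 0.7500)
step 4: θ'=2.0000 (R=-2.0000) → pose (-10.3947, -10.7302, 2.0000)

(-10.3947, -10.7302, 2.0000)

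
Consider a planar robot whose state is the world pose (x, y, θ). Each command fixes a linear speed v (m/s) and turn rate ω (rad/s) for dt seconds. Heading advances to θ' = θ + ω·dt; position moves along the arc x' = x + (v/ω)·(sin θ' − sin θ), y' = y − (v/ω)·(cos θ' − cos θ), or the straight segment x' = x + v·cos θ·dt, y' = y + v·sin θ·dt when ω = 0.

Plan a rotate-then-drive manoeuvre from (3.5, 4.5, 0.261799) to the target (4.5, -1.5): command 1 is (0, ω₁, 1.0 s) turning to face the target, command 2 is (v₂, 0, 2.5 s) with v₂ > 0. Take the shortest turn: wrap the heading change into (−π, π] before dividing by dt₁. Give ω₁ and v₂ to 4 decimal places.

heading to target = atan2(-1.5−4.5, 4.5−3.5) = -1.4056
Δθ = wrap(-1.4056 − 0.2618) = -1.6674; ω₁ = Δθ/dt₁ = -1.6674
distance = √((4.5−3.5)² + (-1.5−4.5)²) = 6.0828; v₂ = distance/dt₂ = 2.4331

ω₁ = -1.6674, v₂ = 2.4331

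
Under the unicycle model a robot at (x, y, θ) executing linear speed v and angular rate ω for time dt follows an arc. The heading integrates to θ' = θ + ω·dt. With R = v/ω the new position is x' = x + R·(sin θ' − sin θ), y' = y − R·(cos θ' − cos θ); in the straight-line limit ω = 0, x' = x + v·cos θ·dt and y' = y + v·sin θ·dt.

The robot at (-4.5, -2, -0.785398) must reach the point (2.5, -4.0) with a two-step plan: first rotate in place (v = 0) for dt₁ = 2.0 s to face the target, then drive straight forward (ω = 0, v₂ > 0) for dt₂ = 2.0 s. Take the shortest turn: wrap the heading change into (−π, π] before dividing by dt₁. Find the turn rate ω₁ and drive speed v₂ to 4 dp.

heading to target = atan2(-4−-2, 2.5−-4.5) = -0.2783
Δθ = wrap(-0.2783 − -0.7854) = 0.5071; ω₁ = Δθ/dt₁ = 0.2535
distance = √((2.5−-4.5)² + (-4−-2)²) = 7.2801; v₂ = distance/dt₂ = 3.6401

ω₁ = 0.2535, v₂ = 3.6401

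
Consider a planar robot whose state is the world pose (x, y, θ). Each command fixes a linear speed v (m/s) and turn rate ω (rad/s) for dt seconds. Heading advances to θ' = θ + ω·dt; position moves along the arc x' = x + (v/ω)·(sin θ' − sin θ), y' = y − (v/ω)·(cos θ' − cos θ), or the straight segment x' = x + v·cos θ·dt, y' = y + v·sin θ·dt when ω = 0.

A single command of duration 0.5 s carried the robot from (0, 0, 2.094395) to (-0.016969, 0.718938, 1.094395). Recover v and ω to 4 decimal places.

Δθ = 1.094395 − 2.094395 = -1.000000
ω = Δθ/dt = -1.000000/0.5 = -2.0000
R = −Δy/(cos θ' − cos θ) = -0.7500
v = R·ω = -0.7500·-2.0000 = 1.5000

v = 1.5000, ω = -2.0000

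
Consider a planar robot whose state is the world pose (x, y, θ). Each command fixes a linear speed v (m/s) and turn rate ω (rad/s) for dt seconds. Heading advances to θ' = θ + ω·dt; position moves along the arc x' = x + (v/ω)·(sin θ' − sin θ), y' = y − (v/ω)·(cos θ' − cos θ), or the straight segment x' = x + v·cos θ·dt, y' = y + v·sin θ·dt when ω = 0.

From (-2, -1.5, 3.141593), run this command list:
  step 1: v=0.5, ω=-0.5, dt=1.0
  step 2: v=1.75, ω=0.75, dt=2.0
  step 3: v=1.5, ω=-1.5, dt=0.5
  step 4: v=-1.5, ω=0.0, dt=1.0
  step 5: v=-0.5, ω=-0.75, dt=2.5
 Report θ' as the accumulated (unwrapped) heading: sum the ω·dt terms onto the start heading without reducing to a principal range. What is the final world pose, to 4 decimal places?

step 1: θ'=2.6416 (R=-1.0000) → pose (-2.4794, -1.3776, 2.6416)
step 2: θ'=4.1416 (R=2.3333) → pose (-5.5615, -2.1646, 4.1416)
step 3: θ'=3.3916 (R=-1.0000) → pose (-6.1556, -2.5932, 3.3916)
step 4: θ'=3.3916 (straight) → pose (-4.7022, -2.2221, 3.3916)
step 5: θ'=1.5166 (R=0.6667) → pose (-3.8716, -2.9041, 1.5166)

(-3.8716, -2.9041, 1.5166)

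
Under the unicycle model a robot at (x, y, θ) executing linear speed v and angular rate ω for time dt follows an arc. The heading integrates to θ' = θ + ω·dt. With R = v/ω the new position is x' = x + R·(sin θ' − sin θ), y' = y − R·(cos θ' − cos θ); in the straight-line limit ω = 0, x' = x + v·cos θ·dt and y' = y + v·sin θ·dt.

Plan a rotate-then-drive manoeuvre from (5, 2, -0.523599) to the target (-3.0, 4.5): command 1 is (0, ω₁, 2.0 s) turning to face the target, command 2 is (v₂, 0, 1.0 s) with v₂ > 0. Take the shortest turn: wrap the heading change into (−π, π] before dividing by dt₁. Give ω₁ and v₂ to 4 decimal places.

ω₁ = -1.4604, v₂ = 8.3815

heading to target = atan2(4.5−2, -3−5) = 2.8387
Δθ = wrap(2.8387 − -0.5236) = -2.9209; ω₁ = Δθ/dt₁ = -1.4604
distance = √((-3−5)² + (4.5−2)²) = 8.3815; v₂ = distance/dt₂ = 8.3815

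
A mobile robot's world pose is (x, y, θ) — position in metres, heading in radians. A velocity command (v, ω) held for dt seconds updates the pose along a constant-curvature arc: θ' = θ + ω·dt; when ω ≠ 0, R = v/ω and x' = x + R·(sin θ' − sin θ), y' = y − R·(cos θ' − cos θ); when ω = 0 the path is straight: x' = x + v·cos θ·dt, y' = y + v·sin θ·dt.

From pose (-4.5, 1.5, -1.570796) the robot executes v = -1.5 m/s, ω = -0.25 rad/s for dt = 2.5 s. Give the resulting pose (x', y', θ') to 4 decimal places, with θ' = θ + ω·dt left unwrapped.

θ' = -1.5708 + -0.25·2.5 = -2.1958
R = v/ω = -1.5/-0.25 = 6.0000
x' = -4.5 + 6.0000·(sin -2.1958 − sin -1.5708) = -3.3658
y' = 1.5 − 6.0000·(cos -2.1958 − cos -1.5708) = 5.0106

(-3.3658, 5.0106, -2.1958)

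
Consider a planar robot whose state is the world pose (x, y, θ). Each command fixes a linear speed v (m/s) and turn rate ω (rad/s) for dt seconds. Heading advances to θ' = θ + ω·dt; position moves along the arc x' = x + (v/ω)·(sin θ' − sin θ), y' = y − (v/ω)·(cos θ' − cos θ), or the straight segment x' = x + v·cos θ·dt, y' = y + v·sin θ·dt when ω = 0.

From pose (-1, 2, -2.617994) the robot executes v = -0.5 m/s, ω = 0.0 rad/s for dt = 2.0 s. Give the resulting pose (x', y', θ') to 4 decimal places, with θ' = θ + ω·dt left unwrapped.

θ' = -2.6180 + 0.0·2.0 = -2.6180
ω = 0 → straight: x' = -1 + -0.5·cos(-2.6180)·2.0 = -0.1340
y' = 2 + -0.5·sin(-2.6180)·2.0 = 2.5000

(-0.1340, 2.5000, -2.6180)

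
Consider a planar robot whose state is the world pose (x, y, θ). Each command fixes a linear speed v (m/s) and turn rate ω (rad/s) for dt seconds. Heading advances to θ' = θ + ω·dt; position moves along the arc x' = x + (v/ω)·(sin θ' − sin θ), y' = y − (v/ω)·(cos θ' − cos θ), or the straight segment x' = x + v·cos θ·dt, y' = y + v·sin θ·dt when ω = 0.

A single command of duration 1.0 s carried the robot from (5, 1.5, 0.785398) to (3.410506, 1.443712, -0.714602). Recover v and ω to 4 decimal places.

v = -1.7500, ω = -1.5000

Δθ = -0.714602 − 0.785398 = -1.500000
ω = Δθ/dt = -1.500000/1.0 = -1.5000
R = Δx/(sin θ' − sin θ) = 1.1667
v = R·ω = 1.1667·-1.5000 = -1.7500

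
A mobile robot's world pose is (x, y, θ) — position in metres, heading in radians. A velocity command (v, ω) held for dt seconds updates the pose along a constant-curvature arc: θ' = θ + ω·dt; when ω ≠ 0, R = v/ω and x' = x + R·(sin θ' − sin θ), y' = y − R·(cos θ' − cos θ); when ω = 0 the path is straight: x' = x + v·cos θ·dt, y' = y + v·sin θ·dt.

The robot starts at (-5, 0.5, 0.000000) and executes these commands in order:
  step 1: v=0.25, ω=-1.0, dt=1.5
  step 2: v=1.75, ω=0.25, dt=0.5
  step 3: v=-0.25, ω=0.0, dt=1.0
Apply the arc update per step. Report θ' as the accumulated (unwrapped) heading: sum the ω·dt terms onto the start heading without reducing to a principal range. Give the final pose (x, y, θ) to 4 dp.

(-4.6830, -0.3538, -1.3750)

step 1: θ'=-1.5000 (R=-0.2500) → pose (-4.7506, 0.2677, -1.5000)
step 2: θ'=-1.3750 (R=7.0000) → pose (-4.6344, -0.5990, -1.3750)
step 3: θ'=-1.3750 (straight) → pose (-4.6830, -0.3538, -1.3750)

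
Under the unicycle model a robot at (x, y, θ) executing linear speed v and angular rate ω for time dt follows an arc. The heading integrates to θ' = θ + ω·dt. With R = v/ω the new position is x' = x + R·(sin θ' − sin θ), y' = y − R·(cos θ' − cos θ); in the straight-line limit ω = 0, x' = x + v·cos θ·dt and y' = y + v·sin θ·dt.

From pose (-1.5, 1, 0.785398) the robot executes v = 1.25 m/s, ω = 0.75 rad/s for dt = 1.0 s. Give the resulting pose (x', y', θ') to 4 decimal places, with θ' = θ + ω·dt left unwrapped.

θ' = 0.7854 + 0.75·1.0 = 1.5354
R = v/ω = 1.25/0.75 = 1.6667
x' = -1.5 + 1.6667·(sin 1.5354 − sin 0.7854) = -1.0129
y' = 1 − 1.6667·(cos 1.5354 − cos 0.7854) = 2.1195

(-1.0129, 2.1195, 1.5354)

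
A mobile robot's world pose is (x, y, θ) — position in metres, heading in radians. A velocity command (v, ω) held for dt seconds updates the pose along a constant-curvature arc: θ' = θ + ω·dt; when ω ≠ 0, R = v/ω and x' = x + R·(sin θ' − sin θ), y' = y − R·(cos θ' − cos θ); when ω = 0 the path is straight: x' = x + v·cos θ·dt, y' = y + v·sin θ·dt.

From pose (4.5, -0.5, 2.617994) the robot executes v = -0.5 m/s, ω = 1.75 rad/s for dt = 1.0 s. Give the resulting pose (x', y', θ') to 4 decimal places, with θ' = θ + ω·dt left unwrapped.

θ' = 2.6180 + 1.75·1.0 = 4.3680
R = v/ω = -0.5/1.75 = -0.2857
x' = 4.5 + -0.2857·(sin 4.3680 − sin 2.6180) = 4.9118
y' = -0.5 − -0.2857·(cos 4.3680 − cos 2.6180) = -0.3490

(4.9118, -0.3490, 4.3680)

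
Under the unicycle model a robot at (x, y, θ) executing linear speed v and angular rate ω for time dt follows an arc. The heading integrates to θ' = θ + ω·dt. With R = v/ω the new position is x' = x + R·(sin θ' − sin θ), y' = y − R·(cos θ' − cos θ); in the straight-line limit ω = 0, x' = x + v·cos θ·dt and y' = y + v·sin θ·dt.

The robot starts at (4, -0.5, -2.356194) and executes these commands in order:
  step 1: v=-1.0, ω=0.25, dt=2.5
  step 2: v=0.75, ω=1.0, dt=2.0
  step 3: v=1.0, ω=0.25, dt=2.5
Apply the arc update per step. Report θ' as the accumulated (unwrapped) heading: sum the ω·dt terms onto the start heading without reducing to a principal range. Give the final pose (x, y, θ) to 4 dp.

(8.1153, 2.1973, 0.8938)

step 1: θ'=-1.7312 (R=-4.0000) → pose (5.1202, 1.6896, -1.7312)
step 2: θ'=0.2688 (R=0.7500) → pose (6.0598, 0.8467, 0.2688)
step 3: θ'=0.8938 (R=4.0000) → pose (8.1153, 2.1973, 0.8938)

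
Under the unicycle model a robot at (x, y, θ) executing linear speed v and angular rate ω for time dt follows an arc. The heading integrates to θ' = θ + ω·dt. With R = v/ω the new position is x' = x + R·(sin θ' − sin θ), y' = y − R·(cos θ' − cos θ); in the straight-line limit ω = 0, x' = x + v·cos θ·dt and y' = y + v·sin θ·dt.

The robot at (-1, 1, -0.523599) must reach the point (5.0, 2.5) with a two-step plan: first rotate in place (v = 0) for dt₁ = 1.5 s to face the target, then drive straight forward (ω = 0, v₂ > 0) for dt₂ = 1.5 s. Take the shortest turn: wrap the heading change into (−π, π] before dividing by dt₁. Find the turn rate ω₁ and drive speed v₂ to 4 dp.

heading to target = atan2(2.5−1, 5−-1) = 0.2450
Δθ = wrap(0.2450 − -0.5236) = 0.7686; ω₁ = Δθ/dt₁ = 0.5124
distance = √((5−-1)² + (2.5−1)²) = 6.1847; v₂ = distance/dt₂ = 4.1231

ω₁ = 0.5124, v₂ = 4.1231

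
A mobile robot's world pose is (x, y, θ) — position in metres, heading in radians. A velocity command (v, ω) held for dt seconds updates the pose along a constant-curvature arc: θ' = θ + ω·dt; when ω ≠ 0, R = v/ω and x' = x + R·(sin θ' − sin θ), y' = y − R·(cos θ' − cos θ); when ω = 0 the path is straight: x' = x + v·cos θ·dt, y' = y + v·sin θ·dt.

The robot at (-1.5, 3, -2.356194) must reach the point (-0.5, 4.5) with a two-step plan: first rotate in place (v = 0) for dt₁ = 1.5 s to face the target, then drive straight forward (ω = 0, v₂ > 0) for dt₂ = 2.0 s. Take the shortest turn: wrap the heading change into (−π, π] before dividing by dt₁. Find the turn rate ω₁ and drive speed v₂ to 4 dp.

ω₁ = -1.9628, v₂ = 0.9014

heading to target = atan2(4.5−3, -0.5−-1.5) = 0.9828
Δθ = wrap(0.9828 − -2.3562) = -2.9442; ω₁ = Δθ/dt₁ = -1.9628
distance = √((-0.5−-1.5)² + (4.5−3)²) = 1.8028; v₂ = distance/dt₂ = 0.9014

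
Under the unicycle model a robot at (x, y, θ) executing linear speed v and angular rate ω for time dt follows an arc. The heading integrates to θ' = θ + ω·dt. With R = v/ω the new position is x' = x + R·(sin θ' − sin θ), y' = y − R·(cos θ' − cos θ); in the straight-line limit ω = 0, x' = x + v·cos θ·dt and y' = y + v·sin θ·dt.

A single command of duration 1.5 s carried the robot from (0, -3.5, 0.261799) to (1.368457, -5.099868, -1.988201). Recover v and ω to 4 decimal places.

v = 1.7500, ω = -1.5000

Δθ = -1.988201 − 0.261799 = -2.250000
ω = Δθ/dt = -2.250000/1.5 = -1.5000
R = −Δy/(cos θ' − cos θ) = -1.1667
v = R·ω = -1.1667·-1.5000 = 1.7500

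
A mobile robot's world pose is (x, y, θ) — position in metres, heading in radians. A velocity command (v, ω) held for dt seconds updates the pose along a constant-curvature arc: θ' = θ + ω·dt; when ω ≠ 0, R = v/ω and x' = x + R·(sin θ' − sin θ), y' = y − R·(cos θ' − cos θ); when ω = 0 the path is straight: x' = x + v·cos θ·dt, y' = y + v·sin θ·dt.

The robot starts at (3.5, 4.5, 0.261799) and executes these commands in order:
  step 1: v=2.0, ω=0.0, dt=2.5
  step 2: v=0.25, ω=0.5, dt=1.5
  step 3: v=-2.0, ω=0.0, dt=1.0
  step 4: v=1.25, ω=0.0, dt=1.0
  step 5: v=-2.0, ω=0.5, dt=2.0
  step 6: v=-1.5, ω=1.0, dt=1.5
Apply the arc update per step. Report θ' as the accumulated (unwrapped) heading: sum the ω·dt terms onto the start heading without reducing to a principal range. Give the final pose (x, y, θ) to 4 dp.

step 1: θ'=0.2618 (straight) → pose (8.3296, 5.7941, 0.2618)
step 2: θ'=1.0118 (R=0.5000) → pose (8.6241, 6.0119, 1.0118)
step 3: θ'=1.0118 (straight) → pose (7.5634, 4.3163, 1.0118)
step 4: θ'=1.0118 (straight) → pose (8.2264, 5.3760, 1.0118)
step 5: θ'=2.0118 (R=-4.0000) → pose (8.0002, 1.5473, 2.0118)
step 6: θ'=3.5118 (R=-1.5000) → pose (9.8994, 0.7892, 3.5118)

(9.8994, 0.7892, 3.5118)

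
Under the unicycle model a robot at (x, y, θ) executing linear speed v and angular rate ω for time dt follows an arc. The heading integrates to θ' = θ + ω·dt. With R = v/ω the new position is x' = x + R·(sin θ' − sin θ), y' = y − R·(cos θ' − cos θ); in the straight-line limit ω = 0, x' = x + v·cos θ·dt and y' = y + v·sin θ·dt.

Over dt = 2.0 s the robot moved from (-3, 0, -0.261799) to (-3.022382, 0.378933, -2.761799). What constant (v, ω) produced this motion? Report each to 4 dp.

v = -0.2500, ω = -1.2500

Δθ = -2.761799 − -0.261799 = -2.500000
ω = Δθ/dt = -2.500000/2.0 = -1.2500
R = −Δy/(cos θ' − cos θ) = 0.2000
v = R·ω = 0.2000·-1.2500 = -0.2500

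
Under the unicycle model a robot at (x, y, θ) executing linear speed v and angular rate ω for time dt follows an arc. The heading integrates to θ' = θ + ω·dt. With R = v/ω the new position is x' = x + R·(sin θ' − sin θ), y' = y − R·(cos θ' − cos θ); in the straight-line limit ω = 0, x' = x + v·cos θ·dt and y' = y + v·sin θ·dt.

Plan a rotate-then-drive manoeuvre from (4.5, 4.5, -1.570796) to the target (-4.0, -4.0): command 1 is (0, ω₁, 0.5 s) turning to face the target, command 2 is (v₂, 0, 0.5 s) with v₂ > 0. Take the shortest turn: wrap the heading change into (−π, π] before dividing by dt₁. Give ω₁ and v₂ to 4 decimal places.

ω₁ = -1.5708, v₂ = 24.0416

heading to target = atan2(-4−4.5, -4−4.5) = -2.3562
Δθ = wrap(-2.3562 − -1.5708) = -0.7854; ω₁ = Δθ/dt₁ = -1.5708
distance = √((-4−4.5)² + (-4−4.5)²) = 12.0208; v₂ = distance/dt₂ = 24.0416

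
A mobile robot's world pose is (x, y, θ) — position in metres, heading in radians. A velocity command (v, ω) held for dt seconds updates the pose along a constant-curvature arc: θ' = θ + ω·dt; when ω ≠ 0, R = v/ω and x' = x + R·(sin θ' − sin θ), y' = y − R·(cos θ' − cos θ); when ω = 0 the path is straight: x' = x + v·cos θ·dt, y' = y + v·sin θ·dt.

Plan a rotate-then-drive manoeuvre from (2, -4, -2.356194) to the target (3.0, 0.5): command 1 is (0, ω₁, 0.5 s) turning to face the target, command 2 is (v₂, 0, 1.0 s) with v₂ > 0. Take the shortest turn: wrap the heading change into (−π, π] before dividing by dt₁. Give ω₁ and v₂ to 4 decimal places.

heading to target = atan2(0.5−-4, 3−2) = 1.3521
Δθ = wrap(1.3521 − -2.3562) = -2.5749; ω₁ = Δθ/dt₁ = -5.1497
distance = √((3−2)² + (0.5−-4)²) = 4.6098; v₂ = distance/dt₂ = 4.6098

ω₁ = -5.1497, v₂ = 4.6098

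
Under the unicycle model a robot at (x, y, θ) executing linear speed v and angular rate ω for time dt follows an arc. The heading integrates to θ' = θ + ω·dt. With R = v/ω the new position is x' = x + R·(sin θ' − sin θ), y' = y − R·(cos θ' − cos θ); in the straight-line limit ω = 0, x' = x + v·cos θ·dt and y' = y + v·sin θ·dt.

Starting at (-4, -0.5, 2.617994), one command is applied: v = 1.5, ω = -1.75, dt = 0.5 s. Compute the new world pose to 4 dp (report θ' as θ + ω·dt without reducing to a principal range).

θ' = 2.6180 + -1.75·0.5 = 1.7430
R = v/ω = 1.5/-1.75 = -0.8571
x' = -4 + -0.8571·(sin 1.7430 − sin 2.6180) = -4.4159
y' = -0.5 − -0.8571·(cos 1.7430 − cos 2.6180) = 0.0954

(-4.4159, 0.0954, 1.7430)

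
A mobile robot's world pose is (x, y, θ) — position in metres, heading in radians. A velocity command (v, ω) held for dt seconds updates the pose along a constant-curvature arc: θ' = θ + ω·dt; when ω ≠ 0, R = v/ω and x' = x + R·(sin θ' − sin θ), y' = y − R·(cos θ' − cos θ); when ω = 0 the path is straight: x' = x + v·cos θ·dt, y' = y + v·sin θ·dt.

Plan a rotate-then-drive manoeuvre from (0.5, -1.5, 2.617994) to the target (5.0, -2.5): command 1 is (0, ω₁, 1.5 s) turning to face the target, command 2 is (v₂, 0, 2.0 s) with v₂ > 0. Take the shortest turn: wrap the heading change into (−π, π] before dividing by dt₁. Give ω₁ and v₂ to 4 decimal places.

heading to target = atan2(-2.5−-1.5, 5−0.5) = -0.2187
Δθ = wrap(-0.2187 − 2.6180) = -2.8367; ω₁ = Δθ/dt₁ = -1.8911
distance = √((5−0.5)² + (-2.5−-1.5)²) = 4.6098; v₂ = distance/dt₂ = 2.3049

ω₁ = -1.8911, v₂ = 2.3049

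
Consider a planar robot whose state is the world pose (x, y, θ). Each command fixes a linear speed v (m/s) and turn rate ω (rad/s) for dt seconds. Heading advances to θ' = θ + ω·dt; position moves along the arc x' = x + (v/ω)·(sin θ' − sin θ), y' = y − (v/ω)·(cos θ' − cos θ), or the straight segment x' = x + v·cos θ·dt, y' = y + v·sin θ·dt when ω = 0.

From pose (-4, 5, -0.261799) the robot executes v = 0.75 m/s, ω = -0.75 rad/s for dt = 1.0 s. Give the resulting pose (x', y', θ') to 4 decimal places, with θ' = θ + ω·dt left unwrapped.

(-3.4110, 4.5644, -1.0118)

θ' = -0.2618 + -0.75·1.0 = -1.0118
R = v/ω = 0.75/-0.75 = -1.0000
x' = -4 + -1.0000·(sin -1.0118 − sin -0.2618) = -3.4110
y' = 5 − -1.0000·(cos -1.0118 − cos -0.2618) = 4.5644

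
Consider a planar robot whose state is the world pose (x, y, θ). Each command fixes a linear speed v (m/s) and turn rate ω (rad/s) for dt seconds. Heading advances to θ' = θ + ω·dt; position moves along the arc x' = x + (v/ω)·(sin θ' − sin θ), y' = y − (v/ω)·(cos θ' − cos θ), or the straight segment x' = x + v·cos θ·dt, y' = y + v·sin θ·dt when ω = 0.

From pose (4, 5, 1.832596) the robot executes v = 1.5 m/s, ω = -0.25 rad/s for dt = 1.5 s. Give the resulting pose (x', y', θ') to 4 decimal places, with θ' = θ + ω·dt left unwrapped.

θ' = 1.8326 + -0.25·1.5 = 1.4576
R = v/ω = 1.5/-0.25 = -6.0000
x' = 4 + -6.0000·(sin 1.4576 − sin 1.8326) = 3.8340
y' = 5 − -6.0000·(cos 1.4576 − cos 1.8326) = 7.2307

(3.8340, 7.2307, 1.4576)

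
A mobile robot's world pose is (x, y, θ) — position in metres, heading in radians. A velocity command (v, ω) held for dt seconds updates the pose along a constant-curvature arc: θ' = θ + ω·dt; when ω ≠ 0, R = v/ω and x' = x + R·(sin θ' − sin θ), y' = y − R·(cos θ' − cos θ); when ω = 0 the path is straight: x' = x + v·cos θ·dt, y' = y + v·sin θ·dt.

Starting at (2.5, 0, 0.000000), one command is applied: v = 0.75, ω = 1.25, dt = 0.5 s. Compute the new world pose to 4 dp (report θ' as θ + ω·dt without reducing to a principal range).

(2.8511, 0.1134, 0.6250)

θ' = 0.0000 + 1.25·0.5 = 0.6250
R = v/ω = 0.75/1.25 = 0.6000
x' = 2.5 + 0.6000·(sin 0.6250 − sin 0.0000) = 2.8511
y' = 0 − 0.6000·(cos 0.6250 − cos 0.0000) = 0.1134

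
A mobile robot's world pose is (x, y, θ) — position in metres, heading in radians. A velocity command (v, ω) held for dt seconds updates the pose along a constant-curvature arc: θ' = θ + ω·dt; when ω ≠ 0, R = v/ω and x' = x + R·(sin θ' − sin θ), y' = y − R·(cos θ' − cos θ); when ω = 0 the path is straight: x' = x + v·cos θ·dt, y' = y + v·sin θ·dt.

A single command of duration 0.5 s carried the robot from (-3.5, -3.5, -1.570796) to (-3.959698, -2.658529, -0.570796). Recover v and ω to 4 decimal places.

Δθ = -0.570796 − -1.570796 = 1.000000
ω = Δθ/dt = 1.000000/0.5 = 2.0000
R = −Δy/(cos θ' − cos θ) = -1.0000
v = R·ω = -1.0000·2.0000 = -2.0000

v = -2.0000, ω = 2.0000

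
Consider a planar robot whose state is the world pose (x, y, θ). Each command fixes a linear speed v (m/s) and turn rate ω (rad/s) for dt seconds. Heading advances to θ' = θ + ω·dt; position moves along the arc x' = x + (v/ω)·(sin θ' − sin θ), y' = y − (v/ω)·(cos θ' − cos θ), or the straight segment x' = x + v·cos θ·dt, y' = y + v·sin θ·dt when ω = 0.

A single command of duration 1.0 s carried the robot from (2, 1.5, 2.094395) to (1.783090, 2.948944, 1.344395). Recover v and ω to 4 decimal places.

Δθ = 1.344395 − 2.094395 = -0.750000
ω = Δθ/dt = -0.750000/1.0 = -0.7500
R = −Δy/(cos θ' − cos θ) = -2.0000
v = R·ω = -2.0000·-0.7500 = 1.5000

v = 1.5000, ω = -0.7500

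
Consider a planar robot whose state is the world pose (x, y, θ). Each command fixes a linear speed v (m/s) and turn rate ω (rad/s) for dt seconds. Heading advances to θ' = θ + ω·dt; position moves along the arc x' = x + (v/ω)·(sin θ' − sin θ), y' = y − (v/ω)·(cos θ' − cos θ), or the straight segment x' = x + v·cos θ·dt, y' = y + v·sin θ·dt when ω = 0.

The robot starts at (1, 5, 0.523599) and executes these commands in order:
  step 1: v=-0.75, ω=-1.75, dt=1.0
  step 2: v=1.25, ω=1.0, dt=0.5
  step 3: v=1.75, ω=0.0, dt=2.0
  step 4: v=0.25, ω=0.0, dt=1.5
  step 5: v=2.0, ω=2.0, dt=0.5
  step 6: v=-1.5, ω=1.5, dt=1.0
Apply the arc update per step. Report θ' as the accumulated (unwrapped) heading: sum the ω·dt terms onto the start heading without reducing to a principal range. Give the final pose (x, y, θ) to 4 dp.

step 1: θ'=-1.2264 (R=0.4286) → pose (0.3823, 5.2265, -1.2264)
step 2: θ'=-0.7264 (R=1.2500) → pose (0.7287, 4.7140, -0.7264)
step 3: θ'=-0.7264 (straight) → pose (3.3452, 2.3894, -0.7264)
step 4: θ'=-0.7264 (straight) → pose (3.6255, 2.1403, -0.7264)
step 5: θ'=0.2736 (R=1.0000) → pose (4.5599, 1.9251, 0.2736)
step 6: θ'=1.7736 (R=-1.0000) → pose (3.8506, 0.7609, 1.7736)

(3.8506, 0.7609, 1.7736)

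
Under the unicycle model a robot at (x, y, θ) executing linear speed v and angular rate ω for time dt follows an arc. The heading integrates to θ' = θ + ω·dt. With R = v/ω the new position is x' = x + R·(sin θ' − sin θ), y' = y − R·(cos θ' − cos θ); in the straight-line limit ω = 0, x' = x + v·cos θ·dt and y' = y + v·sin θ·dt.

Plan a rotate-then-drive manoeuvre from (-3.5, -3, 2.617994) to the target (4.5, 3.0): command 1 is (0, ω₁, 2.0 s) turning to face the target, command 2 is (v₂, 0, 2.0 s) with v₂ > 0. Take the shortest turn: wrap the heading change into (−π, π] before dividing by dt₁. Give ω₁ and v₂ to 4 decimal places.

ω₁ = -0.9872, v₂ = 5.0000

heading to target = atan2(3−-3, 4.5−-3.5) = 0.6435
Δθ = wrap(0.6435 − 2.6180) = -1.9745; ω₁ = Δθ/dt₁ = -0.9872
distance = √((4.5−-3.5)² + (3−-3)²) = 10.0000; v₂ = distance/dt₂ = 5.0000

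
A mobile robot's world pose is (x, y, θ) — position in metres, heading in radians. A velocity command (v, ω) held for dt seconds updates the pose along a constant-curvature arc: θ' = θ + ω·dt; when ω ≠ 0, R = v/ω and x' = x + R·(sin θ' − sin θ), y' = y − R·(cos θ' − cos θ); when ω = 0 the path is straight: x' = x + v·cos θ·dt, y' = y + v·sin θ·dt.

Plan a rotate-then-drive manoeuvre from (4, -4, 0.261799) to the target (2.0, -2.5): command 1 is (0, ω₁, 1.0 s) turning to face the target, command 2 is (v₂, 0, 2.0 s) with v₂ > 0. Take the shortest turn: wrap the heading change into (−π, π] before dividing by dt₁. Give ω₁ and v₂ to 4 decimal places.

heading to target = atan2(-2.5−-4, 2−4) = 2.4981
Δθ = wrap(2.4981 − 0.2618) = 2.2363; ω₁ = Δθ/dt₁ = 2.2363
distance = √((2−4)² + (-2.5−-4)²) = 2.5000; v₂ = distance/dt₂ = 1.2500

ω₁ = 2.2363, v₂ = 1.2500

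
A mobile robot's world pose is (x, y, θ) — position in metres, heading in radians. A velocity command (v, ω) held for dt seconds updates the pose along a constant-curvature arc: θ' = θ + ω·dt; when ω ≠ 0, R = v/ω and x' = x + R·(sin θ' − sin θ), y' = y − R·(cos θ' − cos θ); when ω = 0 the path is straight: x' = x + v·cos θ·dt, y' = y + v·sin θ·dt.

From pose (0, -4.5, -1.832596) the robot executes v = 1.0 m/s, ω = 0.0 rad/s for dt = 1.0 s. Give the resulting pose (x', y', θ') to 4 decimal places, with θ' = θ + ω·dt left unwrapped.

θ' = -1.8326 + 0.0·1.0 = -1.8326
ω = 0 → straight: x' = 0 + 1.0·cos(-1.8326)·1.0 = -0.2588
y' = -4.5 + 1.0·sin(-1.8326)·1.0 = -5.4659

(-0.2588, -5.4659, -1.8326)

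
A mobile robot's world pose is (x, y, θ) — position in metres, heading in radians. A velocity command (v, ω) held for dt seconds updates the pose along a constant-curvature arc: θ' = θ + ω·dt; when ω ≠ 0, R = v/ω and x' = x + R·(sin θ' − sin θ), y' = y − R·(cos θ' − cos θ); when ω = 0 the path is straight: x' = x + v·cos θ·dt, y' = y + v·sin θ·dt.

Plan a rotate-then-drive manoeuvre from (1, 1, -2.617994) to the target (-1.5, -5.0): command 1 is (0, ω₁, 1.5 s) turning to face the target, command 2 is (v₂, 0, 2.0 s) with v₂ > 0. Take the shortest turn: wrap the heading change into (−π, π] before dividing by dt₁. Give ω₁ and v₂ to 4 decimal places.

ω₁ = 0.4349, v₂ = 3.2500

heading to target = atan2(-5−1, -1.5−1) = -1.9656
Δθ = wrap(-1.9656 − -2.6180) = 0.6524; ω₁ = Δθ/dt₁ = 0.4349
distance = √((-1.5−1)² + (-5−1)²) = 6.5000; v₂ = distance/dt₂ = 3.2500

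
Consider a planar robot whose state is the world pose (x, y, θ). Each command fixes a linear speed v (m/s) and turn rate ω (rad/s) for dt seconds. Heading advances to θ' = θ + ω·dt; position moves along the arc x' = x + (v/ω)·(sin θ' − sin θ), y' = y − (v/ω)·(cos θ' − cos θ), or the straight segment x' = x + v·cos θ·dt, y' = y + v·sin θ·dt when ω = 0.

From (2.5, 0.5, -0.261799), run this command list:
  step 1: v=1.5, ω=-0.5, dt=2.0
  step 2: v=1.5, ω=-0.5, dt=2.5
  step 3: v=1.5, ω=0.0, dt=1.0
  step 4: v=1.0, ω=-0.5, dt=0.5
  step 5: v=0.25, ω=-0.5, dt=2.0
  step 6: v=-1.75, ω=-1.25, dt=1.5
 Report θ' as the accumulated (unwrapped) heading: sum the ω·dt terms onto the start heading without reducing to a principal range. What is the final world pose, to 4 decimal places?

(1.3953, -8.1462, -5.6368)

step 1: θ'=-1.2618 (R=-3.0000) → pose (4.5815, -1.4855, -1.2618)
step 2: θ'=-2.5118 (R=-3.0000) → pose (3.4905, -4.8222, -2.5118)
step 3: θ'=-2.5118 (straight) → pose (2.2783, -5.7057, -2.5118)
step 4: θ'=-2.7618 (R=-2.0000) → pose (1.8418, -5.9469, -2.7618)
step 5: θ'=-3.7618 (R=-0.5000) → pose (1.3658, -5.8894, -3.7618)
step 6: θ'=-5.6368 (R=1.4000) → pose (1.3953, -8.1462, -5.6368)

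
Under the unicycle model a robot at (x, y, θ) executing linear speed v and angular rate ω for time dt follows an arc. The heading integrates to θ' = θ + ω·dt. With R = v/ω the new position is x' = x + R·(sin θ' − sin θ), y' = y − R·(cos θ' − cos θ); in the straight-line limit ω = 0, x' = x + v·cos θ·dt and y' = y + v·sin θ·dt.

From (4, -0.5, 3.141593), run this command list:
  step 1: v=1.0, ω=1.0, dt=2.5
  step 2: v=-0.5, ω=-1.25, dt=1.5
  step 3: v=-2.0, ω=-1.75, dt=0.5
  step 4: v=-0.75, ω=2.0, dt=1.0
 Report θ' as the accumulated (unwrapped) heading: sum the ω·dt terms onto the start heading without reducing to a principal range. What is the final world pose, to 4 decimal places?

step 1: θ'=5.6416 (R=1.0000) → pose (3.4015, -2.3011, 5.6416)
step 2: θ'=3.7666 (R=0.4000) → pose (3.4069, -1.6563, 3.7666)
step 3: θ'=2.8916 (R=1.1429) → pose (4.3583, -1.4758, 2.8916)
step 4: θ'=4.8916 (R=-0.3750) → pose (4.8201, -1.0456, 4.8916)

(4.8201, -1.0456, 4.8916)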